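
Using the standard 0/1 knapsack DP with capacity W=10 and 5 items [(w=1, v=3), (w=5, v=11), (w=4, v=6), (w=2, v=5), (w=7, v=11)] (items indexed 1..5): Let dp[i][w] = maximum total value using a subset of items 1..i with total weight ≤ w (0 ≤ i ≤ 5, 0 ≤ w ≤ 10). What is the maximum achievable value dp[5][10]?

i\w   0   1   2   3   4   5   6   7   8   9  10
  0   0   0   0   0   0   0   0   0   0   0   0
  1   0   3   3   3   3   3   3   3   3   3   3
  2   0   3   3   3   3  11  14  14  14  14  14
  3   0   3   3   3   6  11  14  14  14  17  20
  4   0   3   5   8   8  11  14  16  19  19  20
  5   0   3   5   8   8  11  14  16  19  19  20

20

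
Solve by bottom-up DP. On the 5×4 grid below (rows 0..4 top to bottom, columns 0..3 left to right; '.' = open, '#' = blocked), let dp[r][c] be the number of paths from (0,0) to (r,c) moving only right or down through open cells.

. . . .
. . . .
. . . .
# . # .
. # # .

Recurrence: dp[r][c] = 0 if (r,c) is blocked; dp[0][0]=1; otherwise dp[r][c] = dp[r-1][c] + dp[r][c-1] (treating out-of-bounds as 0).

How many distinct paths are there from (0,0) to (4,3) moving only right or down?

r\c   0   1   2   3
  0   1   1   1   1
  1   1   2   3   4
  2   1   3   6  10
  3   0   3   0  10
  4   0   0   0  10

10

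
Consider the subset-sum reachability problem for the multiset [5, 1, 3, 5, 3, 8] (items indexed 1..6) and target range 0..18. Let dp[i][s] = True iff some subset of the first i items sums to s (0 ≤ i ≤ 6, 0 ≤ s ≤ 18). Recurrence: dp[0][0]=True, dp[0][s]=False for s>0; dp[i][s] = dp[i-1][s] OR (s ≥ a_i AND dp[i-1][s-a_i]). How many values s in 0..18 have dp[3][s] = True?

8

i\s   0   1   2   3   4   5   6   7   8   9  10  11  12  13  14  15  16  17  18
  0   T   F   F   F   F   F   F   F   F   F   F   F   F   F   F   F   F   F   F
  1   T   F   F   F   F   T   F   F   F   F   F   F   F   F   F   F   F   F   F
  2   T   T   F   F   F   T   T   F   F   F   F   F   F   F   F   F   F   F   F
  3   T   T   F   T   T   T   T   F   T   T   F   F   F   F   F   F   F   F   F
  4   T   T   F   T   T   T   T   F   T   T   T   T   F   T   T   F   F   F   F
  5   T   T   F   T   T   T   T   T   T   T   T   T   T   T   T   F   T   T   F
  6   T   T   F   T   T   T   T   T   T   T   T   T   T   T   T   T   T   T   T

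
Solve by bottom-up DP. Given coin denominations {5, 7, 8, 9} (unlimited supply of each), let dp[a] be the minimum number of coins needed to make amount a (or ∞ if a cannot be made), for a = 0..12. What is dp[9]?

1

 a  0  1  2  3  4  5  6  7  8  9 10 11 12
dp  0  -  -  -  -  1  -  1  1  1  2  -  2
(- denotes ∞ / unreachable)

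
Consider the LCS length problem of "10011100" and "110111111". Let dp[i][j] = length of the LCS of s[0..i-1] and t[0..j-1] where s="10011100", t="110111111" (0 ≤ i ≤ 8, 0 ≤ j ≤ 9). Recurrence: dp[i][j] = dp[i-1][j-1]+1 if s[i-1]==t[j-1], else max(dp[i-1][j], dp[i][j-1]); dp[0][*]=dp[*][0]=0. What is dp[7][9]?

5

   ''  1  1  0  1  1  1  1  1  1
''  0  0  0  0  0  0  0  0  0  0
 1  0  1  1  1  1  1  1  1  1  1
 0  0  1  1  2  2  2  2  2  2  2
 0  0  1  1  2  2  2  2  2  2  2
 1  0  1  2  2  3  3  3  3  3  3
 1  0  1  2  2  3  4  4  4  4  4
 1  0  1  2  2  3  4  5  5  5  5
 0  0  1  2  3  3  4  5  5  5  5
 0  0  1  2  3  3  4  5  5  5  5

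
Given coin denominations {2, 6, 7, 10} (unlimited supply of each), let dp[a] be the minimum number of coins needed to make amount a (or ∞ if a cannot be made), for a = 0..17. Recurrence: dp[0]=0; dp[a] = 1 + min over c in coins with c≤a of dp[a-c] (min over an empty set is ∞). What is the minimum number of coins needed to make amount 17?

2

 a  0  1  2  3  4  5  6  7  8  9 10 11 12 13 14 15 16 17
dp  0  -  1  -  2  -  1  1  2  2  1  3  2  2  2  3  2  2
(- denotes ∞ / unreachable)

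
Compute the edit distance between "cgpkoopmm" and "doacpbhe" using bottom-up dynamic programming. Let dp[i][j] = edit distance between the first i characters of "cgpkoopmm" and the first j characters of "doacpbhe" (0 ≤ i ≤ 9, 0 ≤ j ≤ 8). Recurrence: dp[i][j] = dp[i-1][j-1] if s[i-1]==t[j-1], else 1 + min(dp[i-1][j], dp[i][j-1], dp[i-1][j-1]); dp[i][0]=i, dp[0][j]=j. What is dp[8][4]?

   ''  d  o  a  c  p  b  h  e
''  0  1  2  3  4  5  6  7  8
 c  1  1  2  3  3  4  5  6  7
 g  2  2  2  3  4  4  5  6  7
 p  3  3  3  3  4  4  5  6  7
 k  4  4  4  4  4  5  5  6  7
 o  5  5  4  5  5  5  6  6  7
 o  6  6  5  5  6  6  6  7  7
 p  7  7  6  6  6  6  7  7  8
 m  8  8  7  7  7  7  7  8  8
 m  9  9  8  8  8  8  8  8  9

7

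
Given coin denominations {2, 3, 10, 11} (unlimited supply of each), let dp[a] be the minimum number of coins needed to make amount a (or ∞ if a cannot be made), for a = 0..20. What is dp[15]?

 a  0  1  2  3  4  5  6  7  8  9 10 11 12 13 14 15 16 17 18 19 20
dp  0  -  1  1  2  2  2  3  3  3  1  1  2  2  2  3  3  3  4  4  2
(- denotes ∞ / unreachable)

3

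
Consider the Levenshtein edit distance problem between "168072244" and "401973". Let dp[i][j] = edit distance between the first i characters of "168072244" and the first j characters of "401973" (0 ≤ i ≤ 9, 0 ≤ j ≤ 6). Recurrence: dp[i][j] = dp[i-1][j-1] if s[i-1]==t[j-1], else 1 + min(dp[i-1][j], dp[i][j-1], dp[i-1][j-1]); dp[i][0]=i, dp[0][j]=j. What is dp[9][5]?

   ''  4  0  1  9  7  3
''  0  1  2  3  4  5  6
 1  1  1  2  2  3  4  5
 6  2  2  2  3  3  4  5
 8  3  3  3  3  4  4  5
 0  4  4  3  4  4  5  5
 7  5  5  4  4  5  4  5
 2  6  6  5  5  5  5  5
 2  7  7  6  6  6  6  6
 4  8  7  7  7  7  7  7
 4  9  8  8  8  8  8  8

8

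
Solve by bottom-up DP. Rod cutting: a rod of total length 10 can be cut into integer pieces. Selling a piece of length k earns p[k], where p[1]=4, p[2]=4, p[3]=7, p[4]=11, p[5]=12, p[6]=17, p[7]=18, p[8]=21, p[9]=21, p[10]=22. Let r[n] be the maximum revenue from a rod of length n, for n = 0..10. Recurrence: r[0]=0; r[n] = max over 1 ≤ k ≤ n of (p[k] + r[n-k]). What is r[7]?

   n    0    1    2    3    4    5    6    7    8    9   10
r[n]    0    4    8   12   16   20   24   28   32   36   40

28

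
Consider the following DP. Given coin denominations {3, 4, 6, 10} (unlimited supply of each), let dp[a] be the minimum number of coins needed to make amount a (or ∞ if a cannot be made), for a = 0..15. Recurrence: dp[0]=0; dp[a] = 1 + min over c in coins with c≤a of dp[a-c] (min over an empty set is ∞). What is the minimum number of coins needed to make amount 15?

3

 a  0  1  2  3  4  5  6  7  8  9 10 11 12 13 14 15
dp  0  -  -  1  1  -  1  2  2  2  1  3  2  2  2  3
(- denotes ∞ / unreachable)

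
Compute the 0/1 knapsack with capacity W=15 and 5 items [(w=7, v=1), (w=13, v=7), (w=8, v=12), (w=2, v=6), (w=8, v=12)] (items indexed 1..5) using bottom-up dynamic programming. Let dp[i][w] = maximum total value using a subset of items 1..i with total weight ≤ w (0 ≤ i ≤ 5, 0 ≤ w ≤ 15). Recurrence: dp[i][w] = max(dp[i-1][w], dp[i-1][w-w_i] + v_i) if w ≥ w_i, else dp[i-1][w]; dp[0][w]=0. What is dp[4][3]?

i\w   0   1   2   3   4   5   6   7   8   9  10  11  12  13  14  15
  0   0   0   0   0   0   0   0   0   0   0   0   0   0   0   0   0
  1   0   0   0   0   0   0   0   1   1   1   1   1   1   1   1   1
  2   0   0   0   0   0   0   0   1   1   1   1   1   1   7   7   7
  3   0   0   0   0   0   0   0   1  12  12  12  12  12  12  12  13
  4   0   0   6   6   6   6   6   6  12  12  18  18  18  18  18  18
  5   0   0   6   6   6   6   6   6  12  12  18  18  18  18  18  18

6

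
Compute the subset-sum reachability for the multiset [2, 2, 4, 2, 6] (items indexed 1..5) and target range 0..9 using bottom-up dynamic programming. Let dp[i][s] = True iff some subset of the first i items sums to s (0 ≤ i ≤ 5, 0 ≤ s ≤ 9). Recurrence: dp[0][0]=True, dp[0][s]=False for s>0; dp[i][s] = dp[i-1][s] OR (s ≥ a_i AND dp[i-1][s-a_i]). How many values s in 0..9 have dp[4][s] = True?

5

i\s   0   1   2   3   4   5   6   7   8   9
  0   T   F   F   F   F   F   F   F   F   F
  1   T   F   T   F   F   F   F   F   F   F
  2   T   F   T   F   T   F   F   F   F   F
  3   T   F   T   F   T   F   T   F   T   F
  4   T   F   T   F   T   F   T   F   T   F
  5   T   F   T   F   T   F   T   F   T   F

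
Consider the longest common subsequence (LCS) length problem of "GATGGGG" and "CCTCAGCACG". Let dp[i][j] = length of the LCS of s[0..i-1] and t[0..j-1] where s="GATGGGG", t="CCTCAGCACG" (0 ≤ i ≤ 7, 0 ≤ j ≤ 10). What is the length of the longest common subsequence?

3

   ''  C  C  T  C  A  G  C  A  C  G
''  0  0  0  0  0  0  0  0  0  0  0
 G  0  0  0  0  0  0  1  1  1  1  1
 A  0  0  0  0  0  1  1  1  2  2  2
 T  0  0  0  1  1  1  1  1  2  2  2
 G  0  0  0  1  1  1  2  2  2  2  3
 G  0  0  0  1  1  1  2  2  2  2  3
 G  0  0  0  1  1  1  2  2  2  2  3
 G  0  0  0  1  1  1  2  2  2  2  3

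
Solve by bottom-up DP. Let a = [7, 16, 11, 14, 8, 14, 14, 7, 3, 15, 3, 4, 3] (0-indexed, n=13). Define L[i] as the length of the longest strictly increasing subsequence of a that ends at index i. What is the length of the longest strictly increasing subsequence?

4

   i    0    1    2    3    4    5    6    7    8    9   10   11   12
a[i]    7   16   11   14    8   14   14    7    3   15    3    4    3
L[i]    1    2    2    3    2    3    3    1    1    4    1    2    1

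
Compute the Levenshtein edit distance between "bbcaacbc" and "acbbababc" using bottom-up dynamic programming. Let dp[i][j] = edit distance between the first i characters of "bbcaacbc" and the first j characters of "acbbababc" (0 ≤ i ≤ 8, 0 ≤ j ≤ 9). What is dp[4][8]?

5

   ''  a  c  b  b  a  b  a  b  c
''  0  1  2  3  4  5  6  7  8  9
 b  1  1  2  2  3  4  5  6  7  8
 b  2  2  2  2  2  3  4  5  6  7
 c  3  3  2  3  3  3  4  5  6  6
 a  4  3  3  3  4  3  4  4  5  6
 a  5  4  4  4  4  4  4  4  5  6
 c  6  5  4  5  5  5  5  5  5  5
 b  7  6  5  4  5  6  5  6  5  6
 c  8  7  6  5  5  6  6  6  6  5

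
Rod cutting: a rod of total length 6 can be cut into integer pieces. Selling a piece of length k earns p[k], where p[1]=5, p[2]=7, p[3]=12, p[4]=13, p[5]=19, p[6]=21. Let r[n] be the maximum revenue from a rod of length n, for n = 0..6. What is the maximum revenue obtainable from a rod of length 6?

30

   n    0    1    2    3    4    5    6
r[n]    0    5   10   15   20   25   30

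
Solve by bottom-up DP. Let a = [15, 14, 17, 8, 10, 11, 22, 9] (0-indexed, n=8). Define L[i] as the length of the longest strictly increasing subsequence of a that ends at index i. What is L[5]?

3

   i    0    1    2    3    4    5    6    7
a[i]   15   14   17    8   10   11   22    9
L[i]    1    1    2    1    2    3    4    2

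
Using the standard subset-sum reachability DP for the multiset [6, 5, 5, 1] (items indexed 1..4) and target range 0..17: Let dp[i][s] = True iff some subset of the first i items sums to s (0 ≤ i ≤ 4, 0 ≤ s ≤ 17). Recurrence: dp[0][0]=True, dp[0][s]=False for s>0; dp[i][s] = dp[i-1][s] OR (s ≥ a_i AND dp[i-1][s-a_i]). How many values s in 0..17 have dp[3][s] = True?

6

i\s   0   1   2   3   4   5   6   7   8   9  10  11  12  13  14  15  16  17
  0   T   F   F   F   F   F   F   F   F   F   F   F   F   F   F   F   F   F
  1   T   F   F   F   F   F   T   F   F   F   F   F   F   F   F   F   F   F
  2   T   F   F   F   F   T   T   F   F   F   F   T   F   F   F   F   F   F
  3   T   F   F   F   F   T   T   F   F   F   T   T   F   F   F   F   T   F
  4   T   T   F   F   F   T   T   T   F   F   T   T   T   F   F   F   T   T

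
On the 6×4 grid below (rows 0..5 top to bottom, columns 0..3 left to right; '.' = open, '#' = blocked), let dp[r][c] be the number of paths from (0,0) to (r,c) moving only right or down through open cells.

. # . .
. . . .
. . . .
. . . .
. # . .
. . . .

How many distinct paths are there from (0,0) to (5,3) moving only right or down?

r\c   0   1   2   3
  0   1   0   0   0
  1   1   1   1   1
  2   1   2   3   4
  3   1   3   6  10
  4   1   0   6  16
  5   1   1   7  23

23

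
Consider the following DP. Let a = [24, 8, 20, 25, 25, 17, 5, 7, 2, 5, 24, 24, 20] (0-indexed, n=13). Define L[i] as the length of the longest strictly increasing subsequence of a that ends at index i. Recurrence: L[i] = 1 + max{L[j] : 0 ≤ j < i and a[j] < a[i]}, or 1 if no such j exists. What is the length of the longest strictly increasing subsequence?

3

   i    0    1    2    3    4    5    6    7    8    9   10   11   12
a[i]   24    8   20   25   25   17    5    7    2    5   24   24   20
L[i]    1    1    2    3    3    2    1    2    1    2    3    3    3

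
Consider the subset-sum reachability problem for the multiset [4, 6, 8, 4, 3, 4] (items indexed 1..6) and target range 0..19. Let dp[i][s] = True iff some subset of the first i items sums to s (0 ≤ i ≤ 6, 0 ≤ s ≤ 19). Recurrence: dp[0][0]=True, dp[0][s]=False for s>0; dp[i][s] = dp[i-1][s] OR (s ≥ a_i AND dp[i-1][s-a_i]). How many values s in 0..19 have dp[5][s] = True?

17

i\s   0   1   2   3   4   5   6   7   8   9  10  11  12  13  14  15  16  17  18  19
  0   T   F   F   F   F   F   F   F   F   F   F   F   F   F   F   F   F   F   F   F
  1   T   F   F   F   T   F   F   F   F   F   F   F   F   F   F   F   F   F   F   F
  2   T   F   F   F   T   F   T   F   F   F   T   F   F   F   F   F   F   F   F   F
  3   T   F   F   F   T   F   T   F   T   F   T   F   T   F   T   F   F   F   T   F
  4   T   F   F   F   T   F   T   F   T   F   T   F   T   F   T   F   T   F   T   F
  5   T   F   F   T   T   F   T   T   T   T   T   T   T   T   T   T   T   T   T   T
  6   T   F   F   T   T   F   T   T   T   T   T   T   T   T   T   T   T   T   T   T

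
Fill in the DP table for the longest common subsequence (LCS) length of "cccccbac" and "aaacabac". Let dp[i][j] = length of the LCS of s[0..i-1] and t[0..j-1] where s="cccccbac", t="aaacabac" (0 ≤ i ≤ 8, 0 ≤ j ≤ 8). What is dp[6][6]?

   ''  a  a  a  c  a  b  a  c
''  0  0  0  0  0  0  0  0  0
 c  0  0  0  0  1  1  1  1  1
 c  0  0  0  0  1  1  1  1  2
 c  0  0  0  0  1  1  1  1  2
 c  0  0  0  0  1  1  1  1  2
 c  0  0  0  0  1  1  1  1  2
 b  0  0  0  0  1  1  2  2  2
 a  0  1  1  1  1  2  2  3  3
 c  0  1  1  1  2  2  2  3  4

2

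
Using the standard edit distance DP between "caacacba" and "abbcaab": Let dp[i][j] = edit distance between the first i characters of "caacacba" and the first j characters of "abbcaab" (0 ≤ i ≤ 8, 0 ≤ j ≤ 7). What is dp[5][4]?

4

   ''  a  b  b  c  a  a  b
''  0  1  2  3  4  5  6  7
 c  1  1  2  3  3  4  5  6
 a  2  1  2  3  4  3  4  5
 a  3  2  2  3  4  4  3  4
 c  4  3  3  3  3  4  4  4
 a  5  4  4  4  4  3  4  5
 c  6  5  5  5  4  4  4  5
 b  7  6  5  5  5  5  5  4
 a  8  7  6  6  6  5  5  5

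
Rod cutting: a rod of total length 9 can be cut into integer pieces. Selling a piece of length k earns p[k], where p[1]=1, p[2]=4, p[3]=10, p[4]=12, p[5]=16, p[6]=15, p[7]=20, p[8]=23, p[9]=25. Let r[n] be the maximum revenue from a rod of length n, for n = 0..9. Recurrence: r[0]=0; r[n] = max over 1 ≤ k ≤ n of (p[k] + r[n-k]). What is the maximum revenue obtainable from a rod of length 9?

   n    0    1    2    3    4    5    6    7    8    9
r[n]    0    1    4   10   12   16   20   22   26   30

30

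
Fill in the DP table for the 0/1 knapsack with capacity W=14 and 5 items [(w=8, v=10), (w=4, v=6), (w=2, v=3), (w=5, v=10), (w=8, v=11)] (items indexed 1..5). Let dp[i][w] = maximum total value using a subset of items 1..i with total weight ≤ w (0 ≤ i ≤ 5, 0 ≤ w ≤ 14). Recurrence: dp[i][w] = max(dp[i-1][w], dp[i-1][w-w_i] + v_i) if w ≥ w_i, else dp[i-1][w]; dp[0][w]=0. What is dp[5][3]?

3

i\w   0   1   2   3   4   5   6   7   8   9  10  11  12  13  14
  0   0   0   0   0   0   0   0   0   0   0   0   0   0   0   0
  1   0   0   0   0   0   0   0   0  10  10  10  10  10  10  10
  2   0   0   0   0   6   6   6   6  10  10  10  10  16  16  16
  3   0   0   3   3   6   6   9   9  10  10  13  13  16  16  19
  4   0   0   3   3   6  10  10  13  13  16  16  19  19  20  20
  5   0   0   3   3   6  10  10  13  13  16  16  19  19  21  21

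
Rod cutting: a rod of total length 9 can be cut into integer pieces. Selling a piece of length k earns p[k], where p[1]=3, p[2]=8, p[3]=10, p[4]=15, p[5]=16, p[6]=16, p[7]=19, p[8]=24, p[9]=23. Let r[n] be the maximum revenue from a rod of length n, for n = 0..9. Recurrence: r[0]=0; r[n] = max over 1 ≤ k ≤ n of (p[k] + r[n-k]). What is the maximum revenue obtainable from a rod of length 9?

   n    0    1    2    3    4    5    6    7    8    9
r[n]    0    3    8   11   16   19   24   27   32   35

35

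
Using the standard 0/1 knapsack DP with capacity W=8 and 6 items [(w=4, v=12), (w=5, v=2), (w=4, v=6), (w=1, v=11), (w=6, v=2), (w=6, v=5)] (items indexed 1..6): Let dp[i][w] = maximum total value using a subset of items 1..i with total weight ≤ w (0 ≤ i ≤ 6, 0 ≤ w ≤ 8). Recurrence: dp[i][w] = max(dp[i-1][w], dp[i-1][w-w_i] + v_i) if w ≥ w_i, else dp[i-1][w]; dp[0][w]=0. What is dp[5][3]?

11

i\w   0   1   2   3   4   5   6   7   8
  0   0   0   0   0   0   0   0   0   0
  1   0   0   0   0  12  12  12  12  12
  2   0   0   0   0  12  12  12  12  12
  3   0   0   0   0  12  12  12  12  18
  4   0  11  11  11  12  23  23  23  23
  5   0  11  11  11  12  23  23  23  23
  6   0  11  11  11  12  23  23  23  23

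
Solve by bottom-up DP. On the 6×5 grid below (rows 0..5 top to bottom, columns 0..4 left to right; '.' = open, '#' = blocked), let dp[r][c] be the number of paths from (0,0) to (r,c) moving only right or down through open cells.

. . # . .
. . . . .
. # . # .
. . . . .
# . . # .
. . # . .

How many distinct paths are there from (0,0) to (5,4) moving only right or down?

5

r\c   0   1   2   3   4
  0   1   1   0   0   0
  1   1   2   2   2   2
  2   1   0   2   0   2
  3   1   1   3   3   5
  4   0   1   4   0   5
  5   0   1   0   0   5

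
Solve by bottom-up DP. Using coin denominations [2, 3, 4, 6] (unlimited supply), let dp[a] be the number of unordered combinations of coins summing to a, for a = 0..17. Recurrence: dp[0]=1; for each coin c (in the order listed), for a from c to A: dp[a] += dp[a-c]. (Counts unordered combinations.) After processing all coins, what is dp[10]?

after  coin     0     1     2     3     4     5     6     7     8     9    10    11    12    13    14    15    16    17
          2     1     0     1     0     1     0     1     0     1     0     1     0     1     0     1     0     1     0
          3     1     0     1     1     1     1     2     1     2     2     2     2     3     2     3     3     3     3
          4     1     0     1     1     2     1     3     2     4     3     5     4     7     5     8     7    10     8
          6     1     0     1     1     2     1     4     2     5     4     7     5    11     7    13    11    17    13

7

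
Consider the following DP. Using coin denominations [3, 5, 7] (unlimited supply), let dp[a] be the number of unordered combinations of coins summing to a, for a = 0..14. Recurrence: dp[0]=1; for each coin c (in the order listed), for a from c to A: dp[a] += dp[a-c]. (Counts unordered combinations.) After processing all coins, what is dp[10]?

after  coin     0     1     2     3     4     5     6     7     8     9    10    11    12    13    14
          3     1     0     0     1     0     0     1     0     0     1     0     0     1     0     0
          5     1     0     0     1     0     1     1     0     1     1     1     1     1     1     1
          7     1     0     0     1     0     1     1     1     1     1     2     1     2     2     2

2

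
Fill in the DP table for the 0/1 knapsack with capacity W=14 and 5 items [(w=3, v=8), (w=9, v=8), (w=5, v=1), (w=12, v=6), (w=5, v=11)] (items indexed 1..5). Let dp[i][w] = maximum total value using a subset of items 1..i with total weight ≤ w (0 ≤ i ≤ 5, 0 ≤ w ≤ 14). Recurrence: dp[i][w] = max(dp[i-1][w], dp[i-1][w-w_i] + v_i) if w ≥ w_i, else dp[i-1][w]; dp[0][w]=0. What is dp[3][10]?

i\w   0   1   2   3   4   5   6   7   8   9  10  11  12  13  14
  0   0   0   0   0   0   0   0   0   0   0   0   0   0   0   0
  1   0   0   0   8   8   8   8   8   8   8   8   8   8   8   8
  2   0   0   0   8   8   8   8   8   8   8   8   8  16  16  16
  3   0   0   0   8   8   8   8   8   9   9   9   9  16  16  16
  4   0   0   0   8   8   8   8   8   9   9   9   9  16  16  16
  5   0   0   0   8   8  11  11  11  19  19  19  19  19  20  20

9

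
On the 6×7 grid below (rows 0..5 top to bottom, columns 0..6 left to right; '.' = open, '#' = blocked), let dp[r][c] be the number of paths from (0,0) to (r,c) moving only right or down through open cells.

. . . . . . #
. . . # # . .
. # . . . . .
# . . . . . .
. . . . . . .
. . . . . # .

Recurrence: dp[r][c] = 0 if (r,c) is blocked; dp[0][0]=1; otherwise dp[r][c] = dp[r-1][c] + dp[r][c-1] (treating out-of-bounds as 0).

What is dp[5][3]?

12

r\c   0   1   2   3   4   5   6
  0   1   1   1   1   1   1   0
  1   1   2   3   0   0   1   1
  2   1   0   3   3   3   4   5
  3   0   0   3   6   9  13  18
  4   0   0   3   9  18  31  49
  5   0   0   3  12  30   0  49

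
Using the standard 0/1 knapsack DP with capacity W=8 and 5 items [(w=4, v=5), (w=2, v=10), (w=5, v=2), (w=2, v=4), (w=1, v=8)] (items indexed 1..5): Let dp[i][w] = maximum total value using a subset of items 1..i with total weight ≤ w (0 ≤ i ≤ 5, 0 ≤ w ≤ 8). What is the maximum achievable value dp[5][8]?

23

i\w   0   1   2   3   4   5   6   7   8
  0   0   0   0   0   0   0   0   0   0
  1   0   0   0   0   5   5   5   5   5
  2   0   0  10  10  10  10  15  15  15
  3   0   0  10  10  10  10  15  15  15
  4   0   0  10  10  14  14  15  15  19
  5   0   8  10  18  18  22  22  23  23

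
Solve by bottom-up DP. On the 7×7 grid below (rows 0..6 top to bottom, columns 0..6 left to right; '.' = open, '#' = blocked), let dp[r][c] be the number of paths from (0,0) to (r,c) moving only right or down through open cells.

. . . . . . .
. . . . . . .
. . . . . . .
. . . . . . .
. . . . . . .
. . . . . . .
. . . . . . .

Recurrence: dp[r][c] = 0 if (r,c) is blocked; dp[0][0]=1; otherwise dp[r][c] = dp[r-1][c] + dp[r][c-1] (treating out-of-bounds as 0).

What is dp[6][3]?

r\c   0   1   2   3   4   5   6
  0   1   1   1   1   1   1   1
  1   1   2   3   4   5   6   7
  2   1   3   6  10  15  21  28
  3   1   4  10  20  35  56  84
  4   1   5  15  35  70 126 210
  5   1   6  21  56 126 252 462
  6   1   7  28  84 210 462 924

84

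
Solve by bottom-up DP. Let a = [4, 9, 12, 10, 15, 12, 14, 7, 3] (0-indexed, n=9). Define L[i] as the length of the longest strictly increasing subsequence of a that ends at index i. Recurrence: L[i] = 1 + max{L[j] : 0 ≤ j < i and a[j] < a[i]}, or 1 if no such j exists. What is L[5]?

4

   i    0    1    2    3    4    5    6    7    8
a[i]    4    9   12   10   15   12   14    7    3
L[i]    1    2    3    3    4    4    5    2    1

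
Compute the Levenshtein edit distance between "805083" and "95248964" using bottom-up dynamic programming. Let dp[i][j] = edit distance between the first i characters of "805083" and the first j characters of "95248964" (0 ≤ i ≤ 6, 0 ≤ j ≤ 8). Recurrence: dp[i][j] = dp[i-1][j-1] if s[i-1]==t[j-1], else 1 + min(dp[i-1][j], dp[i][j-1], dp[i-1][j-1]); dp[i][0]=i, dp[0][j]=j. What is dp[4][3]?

3

   ''  9  5  2  4  8  9  6  4
''  0  1  2  3  4  5  6  7  8
 8  1  1  2  3  4  4  5  6  7
 0  2  2  2  3  4  5  5  6  7
 5  3  3  2  3  4  5  6  6  7
 0  4  4  3  3  4  5  6  7  7
 8  5  5  4  4  4  4  5  6  7
 3  6  6  5  5  5  5  5  6  7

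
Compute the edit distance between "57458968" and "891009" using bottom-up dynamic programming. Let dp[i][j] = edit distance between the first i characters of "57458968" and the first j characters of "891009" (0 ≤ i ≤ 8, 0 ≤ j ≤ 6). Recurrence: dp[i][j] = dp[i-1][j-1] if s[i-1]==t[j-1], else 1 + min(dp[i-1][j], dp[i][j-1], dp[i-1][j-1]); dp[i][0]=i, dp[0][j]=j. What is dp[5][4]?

   ''  8  9  1  0  0  9
''  0  1  2  3  4  5  6
 5  1  1  2  3  4  5  6
 7  2  2  2  3  4  5  6
 4  3  3  3  3  4  5  6
 5  4  4  4  4  4  5  6
 8  5  4  5  5  5  5  6
 9  6  5  4  5  6  6  5
 6  7  6  5  5  6  7  6
 8  8  7  6  6  6  7  7

5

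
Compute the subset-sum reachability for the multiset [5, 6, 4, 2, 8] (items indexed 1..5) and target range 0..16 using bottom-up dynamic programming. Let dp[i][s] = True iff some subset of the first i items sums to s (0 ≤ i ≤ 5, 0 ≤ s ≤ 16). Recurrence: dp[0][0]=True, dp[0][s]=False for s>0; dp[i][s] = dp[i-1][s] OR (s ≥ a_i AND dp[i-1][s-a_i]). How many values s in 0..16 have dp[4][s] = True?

13

i\s   0   1   2   3   4   5   6   7   8   9  10  11  12  13  14  15  16
  0   T   F   F   F   F   F   F   F   F   F   F   F   F   F   F   F   F
  1   T   F   F   F   F   T   F   F   F   F   F   F   F   F   F   F   F
  2   T   F   F   F   F   T   T   F   F   F   F   T   F   F   F   F   F
  3   T   F   F   F   T   T   T   F   F   T   T   T   F   F   F   T   F
  4   T   F   T   F   T   T   T   T   T   T   T   T   T   T   F   T   F
  5   T   F   T   F   T   T   T   T   T   T   T   T   T   T   T   T   T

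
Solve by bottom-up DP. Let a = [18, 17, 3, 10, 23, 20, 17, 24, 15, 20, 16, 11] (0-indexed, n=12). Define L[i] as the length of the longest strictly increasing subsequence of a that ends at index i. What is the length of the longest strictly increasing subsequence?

4

   i    0    1    2    3    4    5    6    7    8    9   10   11
a[i]   18   17    3   10   23   20   17   24   15   20   16   11
L[i]    1    1    1    2    3    3    3    4    3    4    4    3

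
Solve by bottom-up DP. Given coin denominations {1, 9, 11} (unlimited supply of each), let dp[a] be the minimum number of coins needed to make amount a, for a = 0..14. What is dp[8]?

8

 a  0  1  2  3  4  5  6  7  8  9 10 11 12 13 14
dp  0  1  2  3  4  5  6  7  8  1  2  1  2  3  4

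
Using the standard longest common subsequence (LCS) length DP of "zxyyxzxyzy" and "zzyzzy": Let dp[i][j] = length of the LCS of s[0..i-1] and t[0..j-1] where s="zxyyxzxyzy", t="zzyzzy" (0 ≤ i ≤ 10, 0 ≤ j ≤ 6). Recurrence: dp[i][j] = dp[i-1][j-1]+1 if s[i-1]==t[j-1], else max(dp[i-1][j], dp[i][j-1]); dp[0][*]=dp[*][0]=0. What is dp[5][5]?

2

   ''  z  z  y  z  z  y
''  0  0  0  0  0  0  0
 z  0  1  1  1  1  1  1
 x  0  1  1  1  1  1  1
 y  0  1  1  2  2  2  2
 y  0  1  1  2  2  2  3
 x  0  1  1  2  2  2  3
 z  0  1  2  2  3  3  3
 x  0  1  2  2  3  3  3
 y  0  1  2  3  3  3  4
 z  0  1  2  3  4  4  4
 y  0  1  2  3  4  4  5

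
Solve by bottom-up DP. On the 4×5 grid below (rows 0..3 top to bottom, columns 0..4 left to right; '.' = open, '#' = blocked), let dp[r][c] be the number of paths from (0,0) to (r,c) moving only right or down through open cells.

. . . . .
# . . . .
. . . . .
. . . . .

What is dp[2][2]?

r\c   0   1   2   3   4
  0   1   1   1   1   1
  1   0   1   2   3   4
  2   0   1   3   6  10
  3   0   1   4  10  20

3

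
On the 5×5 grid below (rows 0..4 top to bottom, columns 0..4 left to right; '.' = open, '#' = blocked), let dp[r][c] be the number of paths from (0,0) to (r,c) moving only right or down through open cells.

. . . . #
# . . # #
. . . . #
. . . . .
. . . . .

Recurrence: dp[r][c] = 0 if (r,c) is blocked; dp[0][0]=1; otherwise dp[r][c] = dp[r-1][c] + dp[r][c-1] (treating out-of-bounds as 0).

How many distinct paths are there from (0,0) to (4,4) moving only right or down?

19

r\c   0   1   2   3   4
  0   1   1   1   1   0
  1   0   1   2   0   0
  2   0   1   3   3   0
  3   0   1   4   7   7
  4   0   1   5  12  19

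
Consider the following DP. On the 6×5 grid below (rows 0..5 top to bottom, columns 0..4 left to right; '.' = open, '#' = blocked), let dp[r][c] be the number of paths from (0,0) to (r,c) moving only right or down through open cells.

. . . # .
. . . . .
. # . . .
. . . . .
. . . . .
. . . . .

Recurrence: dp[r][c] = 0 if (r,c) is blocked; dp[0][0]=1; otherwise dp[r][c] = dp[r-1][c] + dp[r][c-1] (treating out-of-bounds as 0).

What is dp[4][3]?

r\c   0   1   2   3   4
  0   1   1   1   0   0
  1   1   2   3   3   3
  2   1   0   3   6   9
  3   1   1   4  10  19
  4   1   2   6  16  35
  5   1   3   9  25  60

16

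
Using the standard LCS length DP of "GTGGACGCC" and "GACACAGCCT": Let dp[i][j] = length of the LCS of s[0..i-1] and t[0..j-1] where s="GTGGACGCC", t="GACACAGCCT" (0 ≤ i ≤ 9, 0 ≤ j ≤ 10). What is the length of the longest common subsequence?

6

   ''  G  A  C  A  C  A  G  C  C  T
''  0  0  0  0  0  0  0  0  0  0  0
 G  0  1  1  1  1  1  1  1  1  1  1
 T  0  1  1  1  1  1  1  1  1  1  2
 G  0  1  1  1  1  1  1  2  2  2  2
 G  0  1  1  1  1  1  1  2  2  2  2
 A  0  1  2  2  2  2  2  2  2  2  2
 C  0  1  2  3  3  3  3  3  3  3  3
 G  0  1  2  3  3  3  3  4  4  4  4
 C  0  1  2  3  3  4  4  4  5  5  5
 C  0  1  2  3  3  4  4  4  5  6  6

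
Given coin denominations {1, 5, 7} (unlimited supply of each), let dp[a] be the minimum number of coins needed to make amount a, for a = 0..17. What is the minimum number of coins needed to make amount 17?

3

 a  0  1  2  3  4  5  6  7  8  9 10 11 12 13 14 15 16 17
dp  0  1  2  3  4  1  2  1  2  3  2  3  2  3  2  3  4  3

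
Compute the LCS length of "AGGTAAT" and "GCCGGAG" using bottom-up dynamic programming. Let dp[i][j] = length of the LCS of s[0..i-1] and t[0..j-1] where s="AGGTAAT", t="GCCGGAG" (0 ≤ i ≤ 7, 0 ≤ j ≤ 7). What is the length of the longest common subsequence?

3

   ''  G  C  C  G  G  A  G
''  0  0  0  0  0  0  0  0
 A  0  0  0  0  0  0  1  1
 G  0  1  1  1  1  1  1  2
 G  0  1  1  1  2  2  2  2
 T  0  1  1  1  2  2  2  2
 A  0  1  1  1  2  2  3  3
 A  0  1  1  1  2  2  3  3
 T  0  1  1  1  2  2  3  3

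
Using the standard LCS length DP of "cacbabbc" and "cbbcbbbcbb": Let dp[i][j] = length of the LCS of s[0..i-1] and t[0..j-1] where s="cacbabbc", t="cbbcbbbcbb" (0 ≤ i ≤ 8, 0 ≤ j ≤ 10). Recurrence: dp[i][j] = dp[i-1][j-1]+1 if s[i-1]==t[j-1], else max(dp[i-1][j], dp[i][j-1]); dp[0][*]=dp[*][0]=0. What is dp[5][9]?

   ''  c  b  b  c  b  b  b  c  b  b
''  0  0  0  0  0  0  0  0  0  0  0
 c  0  1  1  1  1  1  1  1  1  1  1
 a  0  1  1  1  1  1  1  1  1  1  1
 c  0  1  1  1  2  2  2  2  2  2  2
 b  0  1  2  2  2  3  3  3  3  3  3
 a  0  1  2  2  2  3  3  3  3  3  3
 b  0  1  2  3  3  3  4  4  4  4  4
 b  0  1  2  3  3  4  4  5  5  5  5
 c  0  1  2  3  4  4  4  5  6  6  6

3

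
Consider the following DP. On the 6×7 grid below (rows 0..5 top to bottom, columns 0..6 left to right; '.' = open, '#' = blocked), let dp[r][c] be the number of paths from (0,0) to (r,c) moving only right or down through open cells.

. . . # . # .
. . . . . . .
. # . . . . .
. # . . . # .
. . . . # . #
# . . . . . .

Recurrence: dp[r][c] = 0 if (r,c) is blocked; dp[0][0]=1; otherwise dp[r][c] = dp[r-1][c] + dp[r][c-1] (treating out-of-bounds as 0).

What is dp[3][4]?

18

r\c   0   1   2   3   4   5   6
  0   1   1   1   0   0   0   0
  1   1   2   3   3   3   3   3
  2   1   0   3   6   9  12  15
  3   1   0   3   9  18   0  15
  4   1   1   4  13   0   0   0
  5   0   1   5  18  18  18  18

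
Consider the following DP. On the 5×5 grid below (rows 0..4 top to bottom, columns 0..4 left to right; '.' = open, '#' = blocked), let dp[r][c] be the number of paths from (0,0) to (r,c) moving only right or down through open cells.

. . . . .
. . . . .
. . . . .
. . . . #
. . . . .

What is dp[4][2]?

15

r\c   0   1   2   3   4
  0   1   1   1   1   1
  1   1   2   3   4   5
  2   1   3   6  10  15
  3   1   4  10  20   0
  4   1   5  15  35  35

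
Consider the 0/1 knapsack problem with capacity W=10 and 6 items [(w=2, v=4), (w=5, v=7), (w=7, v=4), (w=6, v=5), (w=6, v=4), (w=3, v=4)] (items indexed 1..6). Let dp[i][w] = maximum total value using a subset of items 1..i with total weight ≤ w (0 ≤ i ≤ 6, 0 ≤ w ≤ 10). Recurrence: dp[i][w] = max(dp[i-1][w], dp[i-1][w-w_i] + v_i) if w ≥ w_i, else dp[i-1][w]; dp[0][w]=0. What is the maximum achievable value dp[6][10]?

15

i\w   0   1   2   3   4   5   6   7   8   9  10
  0   0   0   0   0   0   0   0   0   0   0   0
  1   0   0   4   4   4   4   4   4   4   4   4
  2   0   0   4   4   4   7   7  11  11  11  11
  3   0   0   4   4   4   7   7  11  11  11  11
  4   0   0   4   4   4   7   7  11  11  11  11
  5   0   0   4   4   4   7   7  11  11  11  11
  6   0   0   4   4   4   8   8  11  11  11  15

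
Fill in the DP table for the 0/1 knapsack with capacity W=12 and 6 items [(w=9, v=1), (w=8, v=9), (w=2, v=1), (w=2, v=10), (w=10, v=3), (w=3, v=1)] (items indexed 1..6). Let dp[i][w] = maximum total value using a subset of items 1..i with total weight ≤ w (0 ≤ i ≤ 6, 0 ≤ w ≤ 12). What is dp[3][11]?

10

i\w   0   1   2   3   4   5   6   7   8   9  10  11  12
  0   0   0   0   0   0   0   0   0   0   0   0   0   0
  1   0   0   0   0   0   0   0   0   0   1   1   1   1
  2   0   0   0   0   0   0   0   0   9   9   9   9   9
  3   0   0   1   1   1   1   1   1   9   9  10  10  10
  4   0   0  10  10  11  11  11  11  11  11  19  19  20
  5   0   0  10  10  11  11  11  11  11  11  19  19  20
  6   0   0  10  10  11  11  11  12  12  12  19  19  20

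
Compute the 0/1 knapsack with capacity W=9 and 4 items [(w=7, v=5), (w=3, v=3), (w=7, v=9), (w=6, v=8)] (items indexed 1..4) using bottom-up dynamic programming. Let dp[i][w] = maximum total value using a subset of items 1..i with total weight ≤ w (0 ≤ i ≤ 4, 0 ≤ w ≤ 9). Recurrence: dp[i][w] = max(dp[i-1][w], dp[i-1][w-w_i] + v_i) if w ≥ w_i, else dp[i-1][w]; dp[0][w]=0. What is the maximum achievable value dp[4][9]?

i\w   0   1   2   3   4   5   6   7   8   9
  0   0   0   0   0   0   0   0   0   0   0
  1   0   0   0   0   0   0   0   5   5   5
  2   0   0   0   3   3   3   3   5   5   5
  3   0   0   0   3   3   3   3   9   9   9
  4   0   0   0   3   3   3   8   9   9  11

11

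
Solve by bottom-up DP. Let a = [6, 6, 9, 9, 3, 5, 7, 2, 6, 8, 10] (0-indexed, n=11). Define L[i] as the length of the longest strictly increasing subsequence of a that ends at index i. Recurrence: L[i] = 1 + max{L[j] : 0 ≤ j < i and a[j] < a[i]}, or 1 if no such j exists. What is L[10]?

   i    0    1    2    3    4    5    6    7    8    9   10
a[i]    6    6    9    9    3    5    7    2    6    8   10
L[i]    1    1    2    2    1    2    3    1    3    4    5

5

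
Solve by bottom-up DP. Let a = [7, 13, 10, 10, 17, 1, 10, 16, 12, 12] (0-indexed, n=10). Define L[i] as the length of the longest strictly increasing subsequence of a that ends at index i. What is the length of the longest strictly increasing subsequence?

   i    0    1    2    3    4    5    6    7    8    9
a[i]    7   13   10   10   17    1   10   16   12   12
L[i]    1    2    2    2    3    1    2    3    3    3

3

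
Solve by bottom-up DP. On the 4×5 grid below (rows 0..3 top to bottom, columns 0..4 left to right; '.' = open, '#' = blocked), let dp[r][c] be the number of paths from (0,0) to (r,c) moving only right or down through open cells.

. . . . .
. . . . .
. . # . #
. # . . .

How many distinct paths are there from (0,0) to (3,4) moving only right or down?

r\c   0   1   2   3   4
  0   1   1   1   1   1
  1   1   2   3   4   5
  2   1   3   0   4   0
  3   1   0   0   4   4

4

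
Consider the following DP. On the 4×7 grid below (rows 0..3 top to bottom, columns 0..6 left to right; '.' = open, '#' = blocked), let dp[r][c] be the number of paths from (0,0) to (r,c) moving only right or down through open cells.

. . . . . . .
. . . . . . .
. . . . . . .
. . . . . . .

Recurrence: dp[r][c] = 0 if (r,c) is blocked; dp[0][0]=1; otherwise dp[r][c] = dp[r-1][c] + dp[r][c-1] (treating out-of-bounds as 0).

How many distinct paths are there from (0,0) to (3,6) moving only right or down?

84

r\c   0   1   2   3   4   5   6
  0   1   1   1   1   1   1   1
  1   1   2   3   4   5   6   7
  2   1   3   6  10  15  21  28
  3   1   4  10  20  35  56  84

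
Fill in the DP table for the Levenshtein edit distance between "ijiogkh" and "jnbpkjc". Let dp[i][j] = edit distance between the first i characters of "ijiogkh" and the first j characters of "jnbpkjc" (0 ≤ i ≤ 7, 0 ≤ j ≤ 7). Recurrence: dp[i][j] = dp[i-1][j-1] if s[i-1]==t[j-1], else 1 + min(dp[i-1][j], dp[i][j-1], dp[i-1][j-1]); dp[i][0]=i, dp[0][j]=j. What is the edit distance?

6

   ''  j  n  b  p  k  j  c
''  0  1  2  3  4  5  6  7
 i  1  1  2  3  4  5  6  7
 j  2  1  2  3  4  5  5  6
 i  3  2  2  3  4  5  6  6
 o  4  3  3  3  4  5  6  7
 g  5  4  4  4  4  5  6  7
 k  6  5  5  5  5  4  5  6
 h  7  6  6  6  6  5  5  6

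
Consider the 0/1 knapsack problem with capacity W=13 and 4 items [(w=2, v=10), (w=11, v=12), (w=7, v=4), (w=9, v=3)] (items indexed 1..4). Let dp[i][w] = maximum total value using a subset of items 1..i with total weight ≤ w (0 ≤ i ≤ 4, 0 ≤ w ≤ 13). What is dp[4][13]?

22

i\w   0   1   2   3   4   5   6   7   8   9  10  11  12  13
  0   0   0   0   0   0   0   0   0   0   0   0   0   0   0
  1   0   0  10  10  10  10  10  10  10  10  10  10  10  10
  2   0   0  10  10  10  10  10  10  10  10  10  12  12  22
  3   0   0  10  10  10  10  10  10  10  14  14  14  14  22
  4   0   0  10  10  10  10  10  10  10  14  14  14  14  22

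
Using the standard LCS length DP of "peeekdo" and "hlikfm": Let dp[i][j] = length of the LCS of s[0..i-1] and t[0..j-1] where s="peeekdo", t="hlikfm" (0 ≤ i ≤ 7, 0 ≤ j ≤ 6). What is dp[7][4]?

1

   ''  h  l  i  k  f  m
''  0  0  0  0  0  0  0
 p  0  0  0  0  0  0  0
 e  0  0  0  0  0  0  0
 e  0  0  0  0  0  0  0
 e  0  0  0  0  0  0  0
 k  0  0  0  0  1  1  1
 d  0  0  0  0  1  1  1
 o  0  0  0  0  1  1  1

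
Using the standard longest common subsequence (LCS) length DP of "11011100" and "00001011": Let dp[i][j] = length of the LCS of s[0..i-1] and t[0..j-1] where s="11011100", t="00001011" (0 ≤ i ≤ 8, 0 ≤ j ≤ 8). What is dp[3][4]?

   ''  0  0  0  0  1  0  1  1
''  0  0  0  0  0  0  0  0  0
 1  0  0  0  0  0  1  1  1  1
 1  0  0  0  0  0  1  1  2  2
 0  0  1  1  1  1  1  2  2  2
 1  0  1  1  1  1  2  2  3  3
 1  0  1  1  1  1  2  2  3  4
 1  0  1  1  1  1  2  2  3  4
 0  0  1  2  2  2  2  3  3  4
 0  0  1  2  3  3  3  3  3  4

1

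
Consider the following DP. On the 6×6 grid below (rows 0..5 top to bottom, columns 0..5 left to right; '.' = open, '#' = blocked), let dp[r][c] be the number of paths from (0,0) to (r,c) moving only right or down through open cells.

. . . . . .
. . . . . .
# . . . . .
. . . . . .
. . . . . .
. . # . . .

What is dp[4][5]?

r\c   0   1   2   3   4   5
  0   1   1   1   1   1   1
  1   1   2   3   4   5   6
  2   0   2   5   9  14  20
  3   0   2   7  16  30  50
  4   0   2   9  25  55 105
  5   0   2   0  25  80 185

105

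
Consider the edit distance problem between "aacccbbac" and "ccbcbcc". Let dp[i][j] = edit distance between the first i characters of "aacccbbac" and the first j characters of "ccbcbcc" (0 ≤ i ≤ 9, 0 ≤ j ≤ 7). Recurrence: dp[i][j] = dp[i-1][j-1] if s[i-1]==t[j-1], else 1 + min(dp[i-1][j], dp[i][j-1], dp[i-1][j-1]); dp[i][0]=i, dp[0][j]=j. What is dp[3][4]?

   ''  c  c  b  c  b  c  c
''  0  1  2  3  4  5  6  7
 a  1  1  2  3  4  5  6  7
 a  2  2  2  3  4  5  6  7
 c  3  2  2  3  3  4  5  6
 c  4  3  2  3  3  4  4  5
 c  5  4  3  3  3  4  4  4
 b  6  5  4  3  4  3  4  5
 b  7  6  5  4  4  4  4  5
 a  8  7  6  5  5  5  5  5
 c  9  8  7  6  5  6  5  5

3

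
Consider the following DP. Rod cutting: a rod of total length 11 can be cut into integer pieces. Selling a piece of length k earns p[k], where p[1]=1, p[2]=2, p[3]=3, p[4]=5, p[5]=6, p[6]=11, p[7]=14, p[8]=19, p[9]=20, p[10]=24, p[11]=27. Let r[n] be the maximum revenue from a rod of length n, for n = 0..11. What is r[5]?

   n    0    1    2    3    4    5    6    7    8    9   10   11
r[n]    0    1    2    3    5    6   11   14   19   20   24   27

6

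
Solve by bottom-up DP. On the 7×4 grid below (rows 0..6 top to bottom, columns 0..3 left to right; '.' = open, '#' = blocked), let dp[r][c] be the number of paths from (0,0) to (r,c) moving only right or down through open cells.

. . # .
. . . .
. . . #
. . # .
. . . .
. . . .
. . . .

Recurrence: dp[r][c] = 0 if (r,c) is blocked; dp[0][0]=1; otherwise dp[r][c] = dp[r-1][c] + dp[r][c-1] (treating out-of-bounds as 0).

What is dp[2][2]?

r\c   0   1   2   3
  0   1   1   0   0
  1   1   2   2   2
  2   1   3   5   0
  3   1   4   0   0
  4   1   5   5   5
  5   1   6  11  16
  6   1   7  18  34

5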